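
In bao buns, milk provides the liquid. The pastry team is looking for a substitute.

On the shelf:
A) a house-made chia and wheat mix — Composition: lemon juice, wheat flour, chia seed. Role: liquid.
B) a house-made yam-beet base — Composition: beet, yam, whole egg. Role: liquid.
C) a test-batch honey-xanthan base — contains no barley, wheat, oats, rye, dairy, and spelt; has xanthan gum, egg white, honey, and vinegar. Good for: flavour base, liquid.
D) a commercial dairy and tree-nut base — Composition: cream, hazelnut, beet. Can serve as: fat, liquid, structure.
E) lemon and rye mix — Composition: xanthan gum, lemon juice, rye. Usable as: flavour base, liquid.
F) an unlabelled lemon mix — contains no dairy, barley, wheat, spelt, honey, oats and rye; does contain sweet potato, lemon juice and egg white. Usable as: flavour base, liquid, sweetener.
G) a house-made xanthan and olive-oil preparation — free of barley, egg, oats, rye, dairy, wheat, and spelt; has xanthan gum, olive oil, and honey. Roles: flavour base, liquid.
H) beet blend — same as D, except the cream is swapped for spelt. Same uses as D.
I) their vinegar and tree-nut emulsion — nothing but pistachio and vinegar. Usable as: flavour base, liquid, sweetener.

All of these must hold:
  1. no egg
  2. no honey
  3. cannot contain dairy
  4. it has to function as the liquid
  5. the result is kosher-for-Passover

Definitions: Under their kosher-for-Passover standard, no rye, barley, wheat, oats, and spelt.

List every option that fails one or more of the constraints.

A, B, C, D, E, F, G, H

A: has wheat flour, so not kosher-for-Passover — no
B: has whole egg, so not egg-free — no
C: has egg white, so not egg-free; has honey, so not honey-free — no
D: has cream, so not dairy-free — reject
E: has rye, so not kosher-for-Passover — reject
F: has egg white, so not egg-free — no
G: has honey, so not honey-free — reject
H: has spelt, so not kosher-for-Passover — reject
I: only pistachio and vinegar; none excluded — valid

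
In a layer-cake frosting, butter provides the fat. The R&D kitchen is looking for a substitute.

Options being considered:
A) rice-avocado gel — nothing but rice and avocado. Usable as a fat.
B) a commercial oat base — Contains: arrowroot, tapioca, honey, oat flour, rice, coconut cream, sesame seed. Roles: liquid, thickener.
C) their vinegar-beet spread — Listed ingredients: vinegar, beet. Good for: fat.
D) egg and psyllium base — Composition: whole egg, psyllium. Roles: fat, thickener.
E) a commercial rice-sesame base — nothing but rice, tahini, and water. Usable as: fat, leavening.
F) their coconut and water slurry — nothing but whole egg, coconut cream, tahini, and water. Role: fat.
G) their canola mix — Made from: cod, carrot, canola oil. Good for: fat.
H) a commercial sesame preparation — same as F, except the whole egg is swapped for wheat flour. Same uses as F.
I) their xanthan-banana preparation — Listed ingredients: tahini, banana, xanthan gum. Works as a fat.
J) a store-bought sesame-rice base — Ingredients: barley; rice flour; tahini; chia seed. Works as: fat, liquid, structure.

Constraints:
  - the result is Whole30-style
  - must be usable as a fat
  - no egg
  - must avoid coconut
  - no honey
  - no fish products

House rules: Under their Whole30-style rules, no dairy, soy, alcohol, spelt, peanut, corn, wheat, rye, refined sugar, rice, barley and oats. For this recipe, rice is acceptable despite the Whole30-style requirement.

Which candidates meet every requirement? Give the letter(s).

A, C, E, I

A: rice is permitted under the Whole30-style carve-out; nothing else excluded — OK
B: not usable as a fat; has oat flour, so not Whole30-style (and 2 more) — reject
C: Whole30-style, no honey — OK
D: has whole egg, so not egg-free — reject
E: rice is permitted under the Whole30-style carve-out; nothing else excluded — OK
F: has whole egg, so not egg-free; has coconut cream, so not coconut-free — no
G: has cod, so not fish-free — no
H: has wheat flour, so not Whole30-style; has coconut cream, so not coconut-free — out
I: works as a fat, no coconut, no honey — keep
J: has barley, so not Whole30-style — out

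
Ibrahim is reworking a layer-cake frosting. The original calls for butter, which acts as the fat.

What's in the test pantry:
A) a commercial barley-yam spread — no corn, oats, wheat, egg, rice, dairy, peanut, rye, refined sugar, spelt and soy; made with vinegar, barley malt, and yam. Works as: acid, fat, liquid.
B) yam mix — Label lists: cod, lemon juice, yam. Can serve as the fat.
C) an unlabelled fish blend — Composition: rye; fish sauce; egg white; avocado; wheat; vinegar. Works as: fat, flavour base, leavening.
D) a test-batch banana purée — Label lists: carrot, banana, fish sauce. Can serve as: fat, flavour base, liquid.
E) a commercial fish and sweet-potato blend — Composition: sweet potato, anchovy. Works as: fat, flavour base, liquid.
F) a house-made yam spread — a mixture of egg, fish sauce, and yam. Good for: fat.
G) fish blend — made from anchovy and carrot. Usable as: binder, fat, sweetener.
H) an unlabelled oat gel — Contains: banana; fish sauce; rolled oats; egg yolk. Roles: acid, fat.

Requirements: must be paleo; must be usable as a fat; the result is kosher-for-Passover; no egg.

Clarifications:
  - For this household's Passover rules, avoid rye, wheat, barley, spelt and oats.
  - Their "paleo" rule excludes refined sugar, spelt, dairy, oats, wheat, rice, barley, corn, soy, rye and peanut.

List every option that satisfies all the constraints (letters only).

B, D, E, G

A: has barley malt, so not kosher-for-Passover; has barley malt, so not paleo — no
B: works as a fat, paleo, no egg — keep
C: has rye, so not kosher-for-Passover; has rye, so not paleo (and 1 more) — reject
D: kosher-for-Passover, no egg — keep
E: every rule checks out — OK
F: has egg, so not egg-free — no
G: every rule checks out — keep
H: has rolled oats, so not kosher-for-Passover; has rolled oats, so not paleo (and 1 more) — out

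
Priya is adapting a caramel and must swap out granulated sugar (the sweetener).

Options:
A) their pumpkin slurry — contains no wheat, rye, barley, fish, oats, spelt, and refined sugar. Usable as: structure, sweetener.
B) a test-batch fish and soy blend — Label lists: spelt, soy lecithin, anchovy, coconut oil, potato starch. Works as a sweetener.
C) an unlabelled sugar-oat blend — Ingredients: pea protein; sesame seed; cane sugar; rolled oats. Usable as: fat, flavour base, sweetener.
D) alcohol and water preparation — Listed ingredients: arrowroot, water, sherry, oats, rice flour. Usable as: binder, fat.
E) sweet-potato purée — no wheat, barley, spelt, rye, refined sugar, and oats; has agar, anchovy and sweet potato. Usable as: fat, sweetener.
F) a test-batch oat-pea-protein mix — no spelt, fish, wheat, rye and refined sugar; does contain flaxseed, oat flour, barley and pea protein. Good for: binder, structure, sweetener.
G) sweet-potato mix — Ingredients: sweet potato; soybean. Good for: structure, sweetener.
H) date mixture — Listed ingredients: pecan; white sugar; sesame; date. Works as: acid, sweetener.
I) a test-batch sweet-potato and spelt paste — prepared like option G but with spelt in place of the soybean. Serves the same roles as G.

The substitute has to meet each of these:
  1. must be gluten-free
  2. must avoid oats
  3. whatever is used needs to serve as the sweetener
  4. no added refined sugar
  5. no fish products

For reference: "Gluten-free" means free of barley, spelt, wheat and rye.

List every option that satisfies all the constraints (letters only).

A, G

A: every rule checks out — OK
B: has spelt, so not gluten-free; has anchovy, so not fish-free — no
C: has cane sugar, so not no-added-sugar; has rolled oats, so not oat-free — out
D: not usable as a sweetener; has oats, so not oat-free — out
E: has anchovy, so not fish-free — reject
F: has barley, so not gluten-free; has oat flour, so not oat-free — no
G: gluten-free, no refined sugar — keep
H: has white sugar, so not no-added-sugar — reject
I: has spelt, so not gluten-free — reject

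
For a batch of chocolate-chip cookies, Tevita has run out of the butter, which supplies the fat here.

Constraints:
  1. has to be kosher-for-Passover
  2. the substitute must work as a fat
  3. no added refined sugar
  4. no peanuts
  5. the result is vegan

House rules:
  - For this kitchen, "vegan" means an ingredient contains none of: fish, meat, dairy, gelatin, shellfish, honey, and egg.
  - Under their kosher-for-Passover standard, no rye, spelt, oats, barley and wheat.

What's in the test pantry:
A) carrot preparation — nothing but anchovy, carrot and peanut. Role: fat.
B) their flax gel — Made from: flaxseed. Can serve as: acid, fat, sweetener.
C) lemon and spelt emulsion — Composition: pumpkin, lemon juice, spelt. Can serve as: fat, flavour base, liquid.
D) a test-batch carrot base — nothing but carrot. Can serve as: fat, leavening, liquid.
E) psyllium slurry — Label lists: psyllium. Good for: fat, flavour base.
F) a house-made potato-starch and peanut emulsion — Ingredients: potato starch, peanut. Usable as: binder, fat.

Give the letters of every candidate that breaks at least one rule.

A, C, F

A: has anchovy, so not vegan; has peanut, so not peanut-free — no
B: all constraints satisfied — OK
C: has spelt, so not kosher-for-Passover — no
D: works as a fat, vegan, no peanut — OK
E: all constraints satisfied — OK
F: has peanut, so not peanut-free — no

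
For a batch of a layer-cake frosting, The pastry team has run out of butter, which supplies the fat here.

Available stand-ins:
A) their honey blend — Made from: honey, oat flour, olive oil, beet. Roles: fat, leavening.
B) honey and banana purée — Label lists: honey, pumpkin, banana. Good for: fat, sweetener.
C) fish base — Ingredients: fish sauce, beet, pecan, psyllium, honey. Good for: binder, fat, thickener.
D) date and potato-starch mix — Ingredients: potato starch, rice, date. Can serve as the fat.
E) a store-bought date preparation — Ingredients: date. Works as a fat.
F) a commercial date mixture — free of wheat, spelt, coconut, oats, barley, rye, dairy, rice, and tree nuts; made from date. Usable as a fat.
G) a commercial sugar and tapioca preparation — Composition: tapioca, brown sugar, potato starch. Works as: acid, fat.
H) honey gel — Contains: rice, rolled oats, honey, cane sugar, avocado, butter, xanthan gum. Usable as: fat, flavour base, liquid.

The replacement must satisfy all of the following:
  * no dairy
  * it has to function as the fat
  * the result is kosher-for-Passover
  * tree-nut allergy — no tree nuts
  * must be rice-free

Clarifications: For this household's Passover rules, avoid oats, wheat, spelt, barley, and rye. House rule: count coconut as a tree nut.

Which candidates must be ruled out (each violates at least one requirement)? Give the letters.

A, C, D, H

A: has oat flour, so not kosher-for-Passover — no
B: only honey, pumpkin, and banana; none excluded — OK
C: has pecan, so not tree-nut-free — no
D: has rice, so not rice-free — no
E: works as a fat, tree-nut-free, no dairy — keep
F: tree-nut-free, kosher-for-Passover — keep
G: no rice, tree-nut-free — OK
H: has rolled oats, so not kosher-for-Passover; has rice, so not rice-free (and 1 more) — no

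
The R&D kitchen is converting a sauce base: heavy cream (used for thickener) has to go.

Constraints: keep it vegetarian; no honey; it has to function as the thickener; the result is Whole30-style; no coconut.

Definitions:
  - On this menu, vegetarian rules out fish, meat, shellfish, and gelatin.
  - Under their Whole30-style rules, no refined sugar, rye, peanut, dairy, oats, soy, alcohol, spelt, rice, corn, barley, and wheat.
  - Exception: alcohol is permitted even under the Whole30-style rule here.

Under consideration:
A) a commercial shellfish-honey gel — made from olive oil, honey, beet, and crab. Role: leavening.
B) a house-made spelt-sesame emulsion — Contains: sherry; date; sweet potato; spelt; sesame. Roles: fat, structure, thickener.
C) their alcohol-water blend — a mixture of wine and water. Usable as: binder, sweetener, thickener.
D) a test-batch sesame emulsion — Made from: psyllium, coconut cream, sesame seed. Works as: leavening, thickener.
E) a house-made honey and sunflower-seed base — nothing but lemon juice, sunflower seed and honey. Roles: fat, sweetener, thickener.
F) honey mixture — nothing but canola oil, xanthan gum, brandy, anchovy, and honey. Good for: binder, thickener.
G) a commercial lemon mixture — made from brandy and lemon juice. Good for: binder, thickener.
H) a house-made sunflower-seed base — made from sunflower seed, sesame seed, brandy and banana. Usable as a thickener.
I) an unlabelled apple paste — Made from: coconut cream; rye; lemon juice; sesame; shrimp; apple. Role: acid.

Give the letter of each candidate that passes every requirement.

C, G, H

A: not usable as a thickener; has crab, so not vegetarian (and 1 more) — reject
B: has spelt, so not Whole30-style — reject
C: alcohol is permitted under the Whole30-style carve-out; nothing else excluded — valid
D: has coconut cream, so not coconut-free — no
E: has honey, so not honey-free — out
F: has anchovy, so not vegetarian; has honey, so not honey-free — out
G: alcohol is permitted under the Whole30-style carve-out; nothing else excluded — OK
H: alcohol is permitted under the Whole30-style carve-out; nothing else excluded — keep
I: not usable as a thickener; has shrimp, so not vegetarian (and 2 more) — no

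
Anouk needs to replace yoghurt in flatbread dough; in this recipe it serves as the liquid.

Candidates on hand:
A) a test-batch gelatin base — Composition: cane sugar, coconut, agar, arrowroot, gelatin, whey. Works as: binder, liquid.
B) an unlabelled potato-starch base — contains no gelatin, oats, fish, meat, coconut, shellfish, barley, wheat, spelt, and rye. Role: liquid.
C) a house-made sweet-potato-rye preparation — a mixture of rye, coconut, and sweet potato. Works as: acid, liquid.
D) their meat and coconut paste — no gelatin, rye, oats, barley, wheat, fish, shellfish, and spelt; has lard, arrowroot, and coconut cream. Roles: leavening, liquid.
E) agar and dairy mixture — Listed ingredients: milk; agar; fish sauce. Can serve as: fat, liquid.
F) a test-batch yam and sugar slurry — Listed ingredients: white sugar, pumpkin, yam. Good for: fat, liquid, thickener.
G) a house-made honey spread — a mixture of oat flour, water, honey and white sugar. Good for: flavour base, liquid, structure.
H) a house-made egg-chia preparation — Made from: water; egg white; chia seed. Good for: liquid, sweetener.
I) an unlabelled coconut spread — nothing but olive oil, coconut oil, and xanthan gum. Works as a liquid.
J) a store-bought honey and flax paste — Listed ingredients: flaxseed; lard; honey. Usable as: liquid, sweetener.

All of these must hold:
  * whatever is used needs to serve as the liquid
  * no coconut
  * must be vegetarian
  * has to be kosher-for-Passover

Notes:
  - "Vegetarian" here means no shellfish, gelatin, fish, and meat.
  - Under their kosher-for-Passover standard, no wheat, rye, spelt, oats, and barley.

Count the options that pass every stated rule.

3

A: has gelatin, so not vegetarian; has coconut, so not coconut-free — no
B: works as a liquid, vegetarian, no coconut — keep
C: has rye, so not kosher-for-Passover; has coconut, so not coconut-free — no
D: has lard, so not vegetarian; has coconut cream, so not coconut-free — no
E: has fish sauce, so not vegetarian — reject
F: works as a liquid, kosher-for-Passover, no coconut — keep
G: has oat flour, so not kosher-for-Passover — no
H: nothing on the exclusion list — keep
I: has coconut oil, so not coconut-free — no
J: has lard, so not vegetarian — no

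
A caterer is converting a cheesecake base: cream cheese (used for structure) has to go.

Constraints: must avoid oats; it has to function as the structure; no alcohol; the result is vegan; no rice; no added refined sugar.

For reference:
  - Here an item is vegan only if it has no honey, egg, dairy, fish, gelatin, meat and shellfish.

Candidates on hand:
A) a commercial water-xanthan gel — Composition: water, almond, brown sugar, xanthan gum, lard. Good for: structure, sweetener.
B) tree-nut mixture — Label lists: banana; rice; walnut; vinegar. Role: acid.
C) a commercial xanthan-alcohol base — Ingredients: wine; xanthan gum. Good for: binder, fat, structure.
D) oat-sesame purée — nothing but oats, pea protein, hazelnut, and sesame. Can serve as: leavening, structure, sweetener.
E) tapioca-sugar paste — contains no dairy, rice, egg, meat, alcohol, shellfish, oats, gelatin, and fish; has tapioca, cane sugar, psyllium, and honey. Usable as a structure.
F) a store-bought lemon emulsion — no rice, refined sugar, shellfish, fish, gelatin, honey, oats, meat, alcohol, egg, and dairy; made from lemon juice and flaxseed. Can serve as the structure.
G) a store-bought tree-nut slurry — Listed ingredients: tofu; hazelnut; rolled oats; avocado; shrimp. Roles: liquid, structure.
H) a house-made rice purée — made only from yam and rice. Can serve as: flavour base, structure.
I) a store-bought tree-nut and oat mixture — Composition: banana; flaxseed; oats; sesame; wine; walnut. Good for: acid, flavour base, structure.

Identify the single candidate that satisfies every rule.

A: has lard, so not vegan; has brown sugar, so not no-added-sugar — no
B: not usable as a structure; has rice, so not rice-free — reject
C: has wine, so not alcohol-free — reject
D: has oats, so not oat-free — out
E: has honey, so not vegan; has cane sugar, so not no-added-sugar — out
F: all constraints satisfied — OK
G: has shrimp, so not vegan; has rolled oats, so not oat-free — out
H: has rice, so not rice-free — reject
I: has wine, so not alcohol-free; has oats, so not oat-free — out

F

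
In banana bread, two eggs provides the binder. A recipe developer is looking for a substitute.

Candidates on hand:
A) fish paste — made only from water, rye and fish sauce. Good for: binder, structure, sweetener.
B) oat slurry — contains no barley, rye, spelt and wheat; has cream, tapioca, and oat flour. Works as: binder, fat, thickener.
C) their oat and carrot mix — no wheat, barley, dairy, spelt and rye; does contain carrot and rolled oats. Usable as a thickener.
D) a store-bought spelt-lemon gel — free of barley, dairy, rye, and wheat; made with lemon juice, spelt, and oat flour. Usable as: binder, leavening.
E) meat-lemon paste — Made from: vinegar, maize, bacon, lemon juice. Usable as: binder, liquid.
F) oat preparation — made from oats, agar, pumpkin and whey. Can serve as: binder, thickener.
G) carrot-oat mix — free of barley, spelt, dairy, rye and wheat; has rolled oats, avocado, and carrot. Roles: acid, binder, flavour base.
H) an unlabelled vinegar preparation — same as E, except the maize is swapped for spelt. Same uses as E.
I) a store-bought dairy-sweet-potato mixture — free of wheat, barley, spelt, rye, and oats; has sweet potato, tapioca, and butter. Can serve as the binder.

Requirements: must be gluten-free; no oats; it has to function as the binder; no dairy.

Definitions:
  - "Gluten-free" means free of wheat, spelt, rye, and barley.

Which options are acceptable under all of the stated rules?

A: has rye, so not gluten-free — no
B: has cream, so not dairy-free; has oat flour, so not oat-free — no
C: not usable as a binder; has rolled oats, so not oat-free — reject
D: has spelt, so not gluten-free; has oat flour, so not oat-free — reject
E: maize and bacon etc. — none of it excluded — valid
F: has whey, so not dairy-free; has oats, so not oat-free — no
G: has rolled oats, so not oat-free — out
H: has spelt, so not gluten-free — no
I: has butter, so not dairy-free — no

E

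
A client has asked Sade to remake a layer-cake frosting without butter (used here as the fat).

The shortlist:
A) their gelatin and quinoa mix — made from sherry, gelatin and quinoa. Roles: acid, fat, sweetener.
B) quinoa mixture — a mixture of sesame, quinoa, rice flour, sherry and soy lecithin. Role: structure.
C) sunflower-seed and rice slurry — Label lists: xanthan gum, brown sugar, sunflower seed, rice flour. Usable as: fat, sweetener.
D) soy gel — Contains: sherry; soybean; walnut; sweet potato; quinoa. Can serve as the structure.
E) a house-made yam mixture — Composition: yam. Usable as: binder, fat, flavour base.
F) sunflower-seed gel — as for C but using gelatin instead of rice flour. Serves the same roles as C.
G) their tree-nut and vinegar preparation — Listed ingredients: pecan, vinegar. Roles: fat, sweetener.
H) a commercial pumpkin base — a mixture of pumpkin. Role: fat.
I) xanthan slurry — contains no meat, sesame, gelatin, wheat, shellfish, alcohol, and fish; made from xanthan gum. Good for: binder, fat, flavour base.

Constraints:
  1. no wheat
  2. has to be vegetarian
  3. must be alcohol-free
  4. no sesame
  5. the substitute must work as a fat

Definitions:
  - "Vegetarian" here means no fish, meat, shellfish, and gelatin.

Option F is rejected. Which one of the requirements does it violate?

usable as a fat: satisfied
vegetarian: has gelatin — fails
sesame-free: satisfied
alcohol-free: satisfied
wheat-free: satisfied

vegetarian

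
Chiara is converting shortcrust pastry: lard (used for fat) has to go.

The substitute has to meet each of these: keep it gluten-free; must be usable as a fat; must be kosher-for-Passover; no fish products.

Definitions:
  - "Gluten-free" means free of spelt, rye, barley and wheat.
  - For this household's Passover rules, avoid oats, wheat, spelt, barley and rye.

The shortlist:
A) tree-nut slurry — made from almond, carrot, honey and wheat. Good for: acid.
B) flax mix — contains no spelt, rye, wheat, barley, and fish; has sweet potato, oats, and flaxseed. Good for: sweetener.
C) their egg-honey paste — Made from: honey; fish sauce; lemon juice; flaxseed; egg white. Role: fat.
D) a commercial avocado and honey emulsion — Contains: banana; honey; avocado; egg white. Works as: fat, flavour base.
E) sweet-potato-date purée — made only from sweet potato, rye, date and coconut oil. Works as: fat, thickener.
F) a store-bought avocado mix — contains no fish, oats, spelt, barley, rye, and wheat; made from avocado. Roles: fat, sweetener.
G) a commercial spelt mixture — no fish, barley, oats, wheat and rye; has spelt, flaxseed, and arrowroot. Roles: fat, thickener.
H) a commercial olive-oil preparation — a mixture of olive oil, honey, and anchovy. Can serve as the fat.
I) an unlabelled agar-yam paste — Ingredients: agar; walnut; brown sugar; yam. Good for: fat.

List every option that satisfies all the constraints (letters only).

A: not usable as a fat; has wheat, so not gluten-free (and 1 more) — no
B: not usable as a fat; has oats, so not kosher-for-Passover — no
C: has fish sauce, so not fish-free — reject
D: egg white and honey etc. — none of it excluded — OK
E: has rye, so not gluten-free; has rye, so not kosher-for-Passover — no
F: gluten-free, kosher-for-Passover — OK
G: has spelt, so not gluten-free; has spelt, so not kosher-for-Passover — out
H: has anchovy, so not fish-free — no
I: every rule checks out — keep

D, F, I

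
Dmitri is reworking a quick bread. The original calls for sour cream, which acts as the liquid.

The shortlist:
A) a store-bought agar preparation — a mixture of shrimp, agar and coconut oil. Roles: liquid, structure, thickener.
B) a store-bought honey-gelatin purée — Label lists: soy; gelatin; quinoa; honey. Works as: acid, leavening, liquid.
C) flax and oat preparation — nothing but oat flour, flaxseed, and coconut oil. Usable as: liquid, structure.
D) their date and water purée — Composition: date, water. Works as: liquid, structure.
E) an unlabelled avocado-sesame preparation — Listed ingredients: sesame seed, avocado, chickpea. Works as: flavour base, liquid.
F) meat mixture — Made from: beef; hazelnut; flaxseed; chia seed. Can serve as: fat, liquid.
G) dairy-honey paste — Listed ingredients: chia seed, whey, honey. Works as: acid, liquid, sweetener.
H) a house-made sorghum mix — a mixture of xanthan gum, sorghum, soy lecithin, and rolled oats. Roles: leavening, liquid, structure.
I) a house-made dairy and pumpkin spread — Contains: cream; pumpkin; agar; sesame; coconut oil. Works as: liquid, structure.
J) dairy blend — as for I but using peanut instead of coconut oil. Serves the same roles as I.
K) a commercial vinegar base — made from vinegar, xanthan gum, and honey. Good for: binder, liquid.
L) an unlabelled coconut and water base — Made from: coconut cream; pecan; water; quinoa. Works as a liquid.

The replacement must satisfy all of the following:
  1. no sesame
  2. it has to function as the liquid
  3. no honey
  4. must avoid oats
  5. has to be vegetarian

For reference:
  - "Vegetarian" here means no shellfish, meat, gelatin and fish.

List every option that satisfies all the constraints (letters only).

A: has shrimp, so not vegetarian — no
B: has gelatin, so not vegetarian; has honey, so not honey-free — reject
C: has oat flour, so not oat-free — no
D: only date and water; none excluded — keep
E: has sesame seed, so not sesame-free — reject
F: has beef, so not vegetarian — no
G: has honey, so not honey-free — out
H: has rolled oats, so not oat-free — reject
I: has sesame, so not sesame-free — reject
J: has sesame, so not sesame-free — no
K: has honey, so not honey-free — out
L: nothing on the exclusion list — valid

D, L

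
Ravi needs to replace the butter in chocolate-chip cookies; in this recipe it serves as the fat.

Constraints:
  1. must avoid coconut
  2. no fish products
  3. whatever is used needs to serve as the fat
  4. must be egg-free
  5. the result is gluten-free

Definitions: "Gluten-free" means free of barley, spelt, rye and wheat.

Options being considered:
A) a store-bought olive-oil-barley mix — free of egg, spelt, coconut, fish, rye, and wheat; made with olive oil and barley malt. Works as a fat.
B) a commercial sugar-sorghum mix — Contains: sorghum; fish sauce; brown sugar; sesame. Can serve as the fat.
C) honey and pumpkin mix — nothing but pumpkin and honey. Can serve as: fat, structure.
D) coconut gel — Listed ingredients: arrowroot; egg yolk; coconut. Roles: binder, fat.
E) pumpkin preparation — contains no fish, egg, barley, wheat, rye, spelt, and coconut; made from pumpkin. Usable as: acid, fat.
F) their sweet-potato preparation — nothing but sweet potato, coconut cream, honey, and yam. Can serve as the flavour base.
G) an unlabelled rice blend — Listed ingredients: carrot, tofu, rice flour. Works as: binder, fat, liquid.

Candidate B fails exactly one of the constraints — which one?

fish-free

usable as a fat: satisfied
gluten-free: satisfied
fish-free: has fish sauce — fails
egg-free: satisfied
coconut-free: satisfied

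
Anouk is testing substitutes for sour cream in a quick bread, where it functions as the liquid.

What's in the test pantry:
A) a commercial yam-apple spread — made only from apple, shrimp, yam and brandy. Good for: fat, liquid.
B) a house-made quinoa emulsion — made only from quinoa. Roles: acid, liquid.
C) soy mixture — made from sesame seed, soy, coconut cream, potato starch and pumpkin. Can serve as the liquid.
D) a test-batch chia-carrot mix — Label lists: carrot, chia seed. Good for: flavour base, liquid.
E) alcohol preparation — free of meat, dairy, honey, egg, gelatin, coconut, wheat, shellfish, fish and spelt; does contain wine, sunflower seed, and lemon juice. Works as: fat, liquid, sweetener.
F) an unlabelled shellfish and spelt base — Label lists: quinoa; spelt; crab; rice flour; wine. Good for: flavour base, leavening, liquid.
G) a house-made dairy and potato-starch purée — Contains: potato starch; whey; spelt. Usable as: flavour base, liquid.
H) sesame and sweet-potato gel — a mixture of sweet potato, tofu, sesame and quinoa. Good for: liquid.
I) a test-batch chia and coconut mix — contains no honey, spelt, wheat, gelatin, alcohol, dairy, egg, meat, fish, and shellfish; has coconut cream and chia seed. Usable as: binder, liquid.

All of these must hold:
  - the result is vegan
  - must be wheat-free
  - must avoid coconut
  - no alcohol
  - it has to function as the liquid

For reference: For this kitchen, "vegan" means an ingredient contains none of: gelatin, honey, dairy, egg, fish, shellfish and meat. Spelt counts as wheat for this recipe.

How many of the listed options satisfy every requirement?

A: has shrimp, so not vegan; has brandy, so not alcohol-free — reject
B: only quinoa; none excluded — valid
C: has coconut cream, so not coconut-free — out
D: wheat-free, no alcohol — valid
E: has wine, so not alcohol-free — no
F: has crab, so not vegan; has wine, so not alcohol-free (and 1 more) — reject
G: has whey, so not vegan; has spelt, so not wheat-free — out
H: works as a liquid, wheat-free, vegan — keep
I: has coconut cream, so not coconut-free — reject

3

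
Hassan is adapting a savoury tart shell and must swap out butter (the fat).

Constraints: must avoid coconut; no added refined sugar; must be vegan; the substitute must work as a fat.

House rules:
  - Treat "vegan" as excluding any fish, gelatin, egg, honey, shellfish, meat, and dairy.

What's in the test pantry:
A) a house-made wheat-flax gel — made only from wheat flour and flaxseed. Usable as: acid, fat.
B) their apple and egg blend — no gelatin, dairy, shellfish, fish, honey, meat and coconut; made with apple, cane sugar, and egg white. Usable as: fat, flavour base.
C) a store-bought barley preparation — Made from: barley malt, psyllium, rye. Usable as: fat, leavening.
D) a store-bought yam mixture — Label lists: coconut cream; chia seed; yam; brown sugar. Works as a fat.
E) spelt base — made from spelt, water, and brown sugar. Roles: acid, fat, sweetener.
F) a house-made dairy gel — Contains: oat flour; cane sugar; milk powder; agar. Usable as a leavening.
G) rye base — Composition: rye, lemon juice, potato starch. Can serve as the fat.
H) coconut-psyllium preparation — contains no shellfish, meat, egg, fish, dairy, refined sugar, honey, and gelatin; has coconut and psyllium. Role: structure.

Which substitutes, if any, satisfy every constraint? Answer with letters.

A: only wheat flour and flaxseed; none excluded — valid
B: has egg white, so not vegan; has cane sugar, so not no-added-sugar — out
C: only barley malt, rye and psyllium; none excluded — keep
D: has coconut cream, so not coconut-free; has brown sugar, so not no-added-sugar — reject
E: has brown sugar, so not no-added-sugar — no
F: not usable as a fat; has milk powder, so not vegan (and 1 more) — no
G: all constraints satisfied — valid
H: not usable as a fat; has coconut, so not coconut-free — reject

A, C, G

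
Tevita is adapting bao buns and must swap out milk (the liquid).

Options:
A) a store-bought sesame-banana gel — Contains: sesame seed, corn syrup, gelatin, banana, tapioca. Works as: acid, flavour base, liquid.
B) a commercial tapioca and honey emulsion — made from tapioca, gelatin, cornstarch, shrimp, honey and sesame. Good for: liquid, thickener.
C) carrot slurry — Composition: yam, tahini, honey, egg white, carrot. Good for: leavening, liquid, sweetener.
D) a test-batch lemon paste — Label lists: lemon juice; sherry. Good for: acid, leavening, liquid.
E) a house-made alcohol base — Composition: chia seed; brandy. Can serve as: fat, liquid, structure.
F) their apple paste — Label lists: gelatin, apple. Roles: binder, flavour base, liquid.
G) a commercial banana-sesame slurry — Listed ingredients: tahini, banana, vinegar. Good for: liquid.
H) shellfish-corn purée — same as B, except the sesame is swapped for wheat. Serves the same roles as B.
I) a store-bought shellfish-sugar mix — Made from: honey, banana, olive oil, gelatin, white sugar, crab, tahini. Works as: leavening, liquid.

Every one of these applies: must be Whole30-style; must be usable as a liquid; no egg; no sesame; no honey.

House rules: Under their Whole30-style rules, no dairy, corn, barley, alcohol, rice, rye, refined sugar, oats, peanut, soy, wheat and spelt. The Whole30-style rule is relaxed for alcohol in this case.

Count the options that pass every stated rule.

A: has corn syrup, so not Whole30-style; has sesame seed, so not sesame-free — no
B: has cornstarch, so not Whole30-style; has honey, so not honey-free (and 1 more) — reject
C: has honey, so not honey-free; has egg white, so not egg-free (and 1 more) — reject
D: alcohol is permitted under the Whole30-style carve-out; nothing else excluded — OK
E: alcohol is permitted under the Whole30-style carve-out; nothing else excluded — valid
F: only gelatin and apple; none excluded — valid
G: has tahini, so not sesame-free — no
H: has cornstarch, so not Whole30-style; has honey, so not honey-free — no
I: has white sugar, so not Whole30-style; has honey, so not honey-free (and 1 more) — reject

3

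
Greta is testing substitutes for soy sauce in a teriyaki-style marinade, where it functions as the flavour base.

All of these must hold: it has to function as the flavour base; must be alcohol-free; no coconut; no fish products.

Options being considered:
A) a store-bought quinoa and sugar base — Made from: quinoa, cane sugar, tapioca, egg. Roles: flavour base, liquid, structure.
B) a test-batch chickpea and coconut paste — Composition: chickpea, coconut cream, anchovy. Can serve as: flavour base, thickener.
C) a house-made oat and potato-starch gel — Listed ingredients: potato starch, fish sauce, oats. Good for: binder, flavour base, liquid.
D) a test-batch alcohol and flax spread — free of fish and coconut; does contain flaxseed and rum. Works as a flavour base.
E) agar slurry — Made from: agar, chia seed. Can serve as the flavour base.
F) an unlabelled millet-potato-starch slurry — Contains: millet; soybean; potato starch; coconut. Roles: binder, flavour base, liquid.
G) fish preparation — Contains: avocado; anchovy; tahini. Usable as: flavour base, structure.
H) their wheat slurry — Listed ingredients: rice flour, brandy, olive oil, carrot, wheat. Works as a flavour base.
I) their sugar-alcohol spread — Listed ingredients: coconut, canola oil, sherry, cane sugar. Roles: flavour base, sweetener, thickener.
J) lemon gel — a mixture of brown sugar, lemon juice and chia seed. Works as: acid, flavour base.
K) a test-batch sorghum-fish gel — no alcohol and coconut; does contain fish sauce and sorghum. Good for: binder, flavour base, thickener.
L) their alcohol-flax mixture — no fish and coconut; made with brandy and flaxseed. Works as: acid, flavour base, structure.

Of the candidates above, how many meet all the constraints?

3

A: works as a flavour base, no alcohol, no coconut — keep
B: has coconut cream, so not coconut-free; has anchovy, so not fish-free — out
C: has fish sauce, so not fish-free — no
D: has rum, so not alcohol-free — no
E: no fish, no alcohol — keep
F: has coconut, so not coconut-free — no
G: has anchovy, so not fish-free — out
H: has brandy, so not alcohol-free — out
I: has coconut, so not coconut-free; has sherry, so not alcohol-free — reject
J: only brown sugar, lemon juice, and chia seed; none excluded — valid
K: has fish sauce, so not fish-free — reject
L: has brandy, so not alcohol-free — out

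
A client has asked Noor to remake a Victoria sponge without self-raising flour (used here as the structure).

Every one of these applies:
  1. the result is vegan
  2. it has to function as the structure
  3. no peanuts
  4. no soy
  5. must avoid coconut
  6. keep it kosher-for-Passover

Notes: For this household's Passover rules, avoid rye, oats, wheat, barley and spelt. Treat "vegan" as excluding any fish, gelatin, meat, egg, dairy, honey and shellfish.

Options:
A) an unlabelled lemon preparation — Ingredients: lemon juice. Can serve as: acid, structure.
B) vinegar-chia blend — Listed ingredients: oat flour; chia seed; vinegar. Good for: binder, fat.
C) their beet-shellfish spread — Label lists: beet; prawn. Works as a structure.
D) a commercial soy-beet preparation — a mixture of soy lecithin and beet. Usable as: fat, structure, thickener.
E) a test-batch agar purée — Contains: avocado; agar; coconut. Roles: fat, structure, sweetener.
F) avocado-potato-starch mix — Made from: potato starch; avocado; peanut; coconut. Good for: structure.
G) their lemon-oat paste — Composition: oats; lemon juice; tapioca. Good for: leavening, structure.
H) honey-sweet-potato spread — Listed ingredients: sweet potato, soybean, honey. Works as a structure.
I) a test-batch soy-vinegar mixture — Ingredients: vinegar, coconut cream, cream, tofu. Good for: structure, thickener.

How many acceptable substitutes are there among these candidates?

A: no soy, no coconut — OK
B: not usable as a structure; has oat flour, so not kosher-for-Passover — reject
C: has prawn, so not vegan — out
D: has soy lecithin, so not soy-free — out
E: has coconut, so not coconut-free — out
F: has coconut, so not coconut-free; has peanut, so not peanut-free — no
G: has oats, so not kosher-for-Passover — no
H: has honey, so not vegan; has soybean, so not soy-free — reject
I: has cream, so not vegan; has tofu, so not soy-free (and 1 more) — reject

1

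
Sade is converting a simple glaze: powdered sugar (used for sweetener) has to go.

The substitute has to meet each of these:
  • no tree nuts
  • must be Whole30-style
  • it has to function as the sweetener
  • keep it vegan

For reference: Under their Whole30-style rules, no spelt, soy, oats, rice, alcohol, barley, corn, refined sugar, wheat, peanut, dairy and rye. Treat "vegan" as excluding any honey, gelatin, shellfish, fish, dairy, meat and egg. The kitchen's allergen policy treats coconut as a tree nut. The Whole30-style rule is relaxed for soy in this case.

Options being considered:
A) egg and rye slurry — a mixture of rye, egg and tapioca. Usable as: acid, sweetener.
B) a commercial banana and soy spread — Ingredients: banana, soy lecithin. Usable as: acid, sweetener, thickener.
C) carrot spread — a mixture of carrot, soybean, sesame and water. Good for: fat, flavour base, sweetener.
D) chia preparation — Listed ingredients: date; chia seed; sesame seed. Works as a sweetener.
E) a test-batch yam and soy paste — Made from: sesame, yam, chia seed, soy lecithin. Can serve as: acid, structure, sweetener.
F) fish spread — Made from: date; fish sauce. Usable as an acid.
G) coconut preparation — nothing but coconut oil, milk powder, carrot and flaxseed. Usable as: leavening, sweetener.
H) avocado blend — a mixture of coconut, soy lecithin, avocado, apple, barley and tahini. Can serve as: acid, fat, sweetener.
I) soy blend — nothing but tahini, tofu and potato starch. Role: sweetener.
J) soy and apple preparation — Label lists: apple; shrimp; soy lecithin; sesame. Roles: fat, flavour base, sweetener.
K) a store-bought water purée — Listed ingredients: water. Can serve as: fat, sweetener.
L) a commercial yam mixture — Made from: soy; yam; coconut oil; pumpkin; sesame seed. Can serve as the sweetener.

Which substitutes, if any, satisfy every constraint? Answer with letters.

A: has rye, so not Whole30-style; has egg, so not vegan — reject
B: soy is permitted under the Whole30-style carve-out; nothing else excluded — keep
C: soy is permitted under the Whole30-style carve-out; nothing else excluded — OK
D: only sesame seed, chia seed and date; none excluded — valid
E: soy is permitted under the Whole30-style carve-out; nothing else excluded — keep
F: not usable as a sweetener; has fish sauce, so not vegan — no
G: has milk powder, so not Whole30-style; has milk powder, so not vegan (and 1 more) — out
H: has barley, so not Whole30-style; has coconut, so not tree-nut-free — no
I: soy is permitted under the Whole30-style carve-out; nothing else excluded — valid
J: has shrimp, so not vegan — no
K: works as a sweetener, Whole30-style, vegan — valid
L: has coconut oil, so not tree-nut-free — out

B, C, D, E, I, K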